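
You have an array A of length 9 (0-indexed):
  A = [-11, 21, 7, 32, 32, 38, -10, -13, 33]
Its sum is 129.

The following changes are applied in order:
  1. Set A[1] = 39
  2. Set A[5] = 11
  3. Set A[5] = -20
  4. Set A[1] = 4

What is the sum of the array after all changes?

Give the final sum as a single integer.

Initial sum: 129
Change 1: A[1] 21 -> 39, delta = 18, sum = 147
Change 2: A[5] 38 -> 11, delta = -27, sum = 120
Change 3: A[5] 11 -> -20, delta = -31, sum = 89
Change 4: A[1] 39 -> 4, delta = -35, sum = 54

Answer: 54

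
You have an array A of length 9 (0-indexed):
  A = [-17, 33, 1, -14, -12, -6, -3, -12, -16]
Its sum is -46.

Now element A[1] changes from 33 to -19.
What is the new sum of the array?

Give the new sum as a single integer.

Old value at index 1: 33
New value at index 1: -19
Delta = -19 - 33 = -52
New sum = old_sum + delta = -46 + (-52) = -98

Answer: -98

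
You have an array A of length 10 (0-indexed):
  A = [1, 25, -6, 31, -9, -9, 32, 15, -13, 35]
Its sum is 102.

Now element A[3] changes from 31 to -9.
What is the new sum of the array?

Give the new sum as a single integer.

Answer: 62

Derivation:
Old value at index 3: 31
New value at index 3: -9
Delta = -9 - 31 = -40
New sum = old_sum + delta = 102 + (-40) = 62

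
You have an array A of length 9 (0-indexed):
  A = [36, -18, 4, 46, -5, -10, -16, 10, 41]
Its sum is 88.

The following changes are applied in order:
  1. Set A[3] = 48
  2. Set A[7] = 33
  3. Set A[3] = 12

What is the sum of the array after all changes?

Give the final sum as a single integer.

Answer: 77

Derivation:
Initial sum: 88
Change 1: A[3] 46 -> 48, delta = 2, sum = 90
Change 2: A[7] 10 -> 33, delta = 23, sum = 113
Change 3: A[3] 48 -> 12, delta = -36, sum = 77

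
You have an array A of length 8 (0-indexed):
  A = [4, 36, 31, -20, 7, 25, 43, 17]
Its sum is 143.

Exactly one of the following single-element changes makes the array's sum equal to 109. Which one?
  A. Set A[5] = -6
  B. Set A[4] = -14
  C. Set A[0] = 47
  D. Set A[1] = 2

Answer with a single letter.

Answer: D

Derivation:
Option A: A[5] 25->-6, delta=-31, new_sum=143+(-31)=112
Option B: A[4] 7->-14, delta=-21, new_sum=143+(-21)=122
Option C: A[0] 4->47, delta=43, new_sum=143+(43)=186
Option D: A[1] 36->2, delta=-34, new_sum=143+(-34)=109 <-- matches target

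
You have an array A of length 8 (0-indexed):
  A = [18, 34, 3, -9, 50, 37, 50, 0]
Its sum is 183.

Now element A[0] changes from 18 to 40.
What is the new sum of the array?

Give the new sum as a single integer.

Answer: 205

Derivation:
Old value at index 0: 18
New value at index 0: 40
Delta = 40 - 18 = 22
New sum = old_sum + delta = 183 + (22) = 205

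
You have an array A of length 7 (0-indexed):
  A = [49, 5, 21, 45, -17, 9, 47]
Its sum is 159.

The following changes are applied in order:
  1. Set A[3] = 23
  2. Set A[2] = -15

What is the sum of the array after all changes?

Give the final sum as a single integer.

Initial sum: 159
Change 1: A[3] 45 -> 23, delta = -22, sum = 137
Change 2: A[2] 21 -> -15, delta = -36, sum = 101

Answer: 101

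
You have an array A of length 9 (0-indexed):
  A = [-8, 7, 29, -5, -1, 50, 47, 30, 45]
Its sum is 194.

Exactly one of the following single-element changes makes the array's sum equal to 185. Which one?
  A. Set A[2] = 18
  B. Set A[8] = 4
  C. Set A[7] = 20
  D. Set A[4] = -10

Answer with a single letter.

Answer: D

Derivation:
Option A: A[2] 29->18, delta=-11, new_sum=194+(-11)=183
Option B: A[8] 45->4, delta=-41, new_sum=194+(-41)=153
Option C: A[7] 30->20, delta=-10, new_sum=194+(-10)=184
Option D: A[4] -1->-10, delta=-9, new_sum=194+(-9)=185 <-- matches target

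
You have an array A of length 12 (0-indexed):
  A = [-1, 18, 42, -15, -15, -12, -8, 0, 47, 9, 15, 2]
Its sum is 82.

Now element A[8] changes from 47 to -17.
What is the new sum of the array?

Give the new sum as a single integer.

Answer: 18

Derivation:
Old value at index 8: 47
New value at index 8: -17
Delta = -17 - 47 = -64
New sum = old_sum + delta = 82 + (-64) = 18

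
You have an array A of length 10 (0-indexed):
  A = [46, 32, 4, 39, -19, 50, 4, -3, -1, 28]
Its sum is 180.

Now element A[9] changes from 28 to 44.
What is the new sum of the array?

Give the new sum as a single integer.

Old value at index 9: 28
New value at index 9: 44
Delta = 44 - 28 = 16
New sum = old_sum + delta = 180 + (16) = 196

Answer: 196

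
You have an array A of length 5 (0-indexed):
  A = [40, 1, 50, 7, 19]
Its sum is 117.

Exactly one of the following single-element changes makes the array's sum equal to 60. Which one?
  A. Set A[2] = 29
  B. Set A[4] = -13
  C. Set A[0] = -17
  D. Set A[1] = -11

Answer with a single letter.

Option A: A[2] 50->29, delta=-21, new_sum=117+(-21)=96
Option B: A[4] 19->-13, delta=-32, new_sum=117+(-32)=85
Option C: A[0] 40->-17, delta=-57, new_sum=117+(-57)=60 <-- matches target
Option D: A[1] 1->-11, delta=-12, new_sum=117+(-12)=105

Answer: C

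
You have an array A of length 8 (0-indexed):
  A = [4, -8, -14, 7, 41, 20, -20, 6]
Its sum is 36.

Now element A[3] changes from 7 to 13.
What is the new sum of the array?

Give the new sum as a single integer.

Old value at index 3: 7
New value at index 3: 13
Delta = 13 - 7 = 6
New sum = old_sum + delta = 36 + (6) = 42

Answer: 42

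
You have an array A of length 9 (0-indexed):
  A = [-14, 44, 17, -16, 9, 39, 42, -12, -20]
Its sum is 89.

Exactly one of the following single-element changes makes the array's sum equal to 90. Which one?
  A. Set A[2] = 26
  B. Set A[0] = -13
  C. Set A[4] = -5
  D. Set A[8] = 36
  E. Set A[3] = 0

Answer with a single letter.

Option A: A[2] 17->26, delta=9, new_sum=89+(9)=98
Option B: A[0] -14->-13, delta=1, new_sum=89+(1)=90 <-- matches target
Option C: A[4] 9->-5, delta=-14, new_sum=89+(-14)=75
Option D: A[8] -20->36, delta=56, new_sum=89+(56)=145
Option E: A[3] -16->0, delta=16, new_sum=89+(16)=105

Answer: B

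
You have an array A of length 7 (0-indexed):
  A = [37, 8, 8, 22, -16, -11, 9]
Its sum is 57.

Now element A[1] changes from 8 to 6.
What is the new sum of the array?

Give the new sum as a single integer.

Old value at index 1: 8
New value at index 1: 6
Delta = 6 - 8 = -2
New sum = old_sum + delta = 57 + (-2) = 55

Answer: 55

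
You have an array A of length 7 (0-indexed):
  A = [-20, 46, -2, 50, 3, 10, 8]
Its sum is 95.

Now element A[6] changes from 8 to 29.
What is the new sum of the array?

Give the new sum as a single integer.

Old value at index 6: 8
New value at index 6: 29
Delta = 29 - 8 = 21
New sum = old_sum + delta = 95 + (21) = 116

Answer: 116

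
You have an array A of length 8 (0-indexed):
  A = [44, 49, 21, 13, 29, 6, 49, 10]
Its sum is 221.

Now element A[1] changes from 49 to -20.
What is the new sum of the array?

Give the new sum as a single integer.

Answer: 152

Derivation:
Old value at index 1: 49
New value at index 1: -20
Delta = -20 - 49 = -69
New sum = old_sum + delta = 221 + (-69) = 152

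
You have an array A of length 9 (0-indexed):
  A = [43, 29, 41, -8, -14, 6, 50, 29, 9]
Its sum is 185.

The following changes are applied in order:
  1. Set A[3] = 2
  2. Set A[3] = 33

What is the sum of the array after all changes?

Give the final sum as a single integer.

Initial sum: 185
Change 1: A[3] -8 -> 2, delta = 10, sum = 195
Change 2: A[3] 2 -> 33, delta = 31, sum = 226

Answer: 226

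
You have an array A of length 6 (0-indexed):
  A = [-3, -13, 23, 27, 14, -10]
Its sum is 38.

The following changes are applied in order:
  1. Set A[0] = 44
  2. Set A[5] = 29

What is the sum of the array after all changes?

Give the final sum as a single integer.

Initial sum: 38
Change 1: A[0] -3 -> 44, delta = 47, sum = 85
Change 2: A[5] -10 -> 29, delta = 39, sum = 124

Answer: 124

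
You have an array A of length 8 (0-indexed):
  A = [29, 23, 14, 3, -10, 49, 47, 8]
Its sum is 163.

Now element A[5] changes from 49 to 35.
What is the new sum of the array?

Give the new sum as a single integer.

Old value at index 5: 49
New value at index 5: 35
Delta = 35 - 49 = -14
New sum = old_sum + delta = 163 + (-14) = 149

Answer: 149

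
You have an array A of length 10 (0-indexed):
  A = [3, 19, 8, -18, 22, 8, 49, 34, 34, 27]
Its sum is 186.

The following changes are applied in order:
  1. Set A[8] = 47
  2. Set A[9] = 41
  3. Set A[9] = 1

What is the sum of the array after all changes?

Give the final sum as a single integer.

Initial sum: 186
Change 1: A[8] 34 -> 47, delta = 13, sum = 199
Change 2: A[9] 27 -> 41, delta = 14, sum = 213
Change 3: A[9] 41 -> 1, delta = -40, sum = 173

Answer: 173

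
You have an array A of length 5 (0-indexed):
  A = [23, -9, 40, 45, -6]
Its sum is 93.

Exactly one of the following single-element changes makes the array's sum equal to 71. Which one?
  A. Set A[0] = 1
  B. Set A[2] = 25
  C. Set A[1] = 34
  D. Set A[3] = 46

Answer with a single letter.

Answer: A

Derivation:
Option A: A[0] 23->1, delta=-22, new_sum=93+(-22)=71 <-- matches target
Option B: A[2] 40->25, delta=-15, new_sum=93+(-15)=78
Option C: A[1] -9->34, delta=43, new_sum=93+(43)=136
Option D: A[3] 45->46, delta=1, new_sum=93+(1)=94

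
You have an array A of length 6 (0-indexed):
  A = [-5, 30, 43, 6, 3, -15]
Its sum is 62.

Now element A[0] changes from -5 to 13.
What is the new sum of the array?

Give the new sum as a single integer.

Answer: 80

Derivation:
Old value at index 0: -5
New value at index 0: 13
Delta = 13 - -5 = 18
New sum = old_sum + delta = 62 + (18) = 80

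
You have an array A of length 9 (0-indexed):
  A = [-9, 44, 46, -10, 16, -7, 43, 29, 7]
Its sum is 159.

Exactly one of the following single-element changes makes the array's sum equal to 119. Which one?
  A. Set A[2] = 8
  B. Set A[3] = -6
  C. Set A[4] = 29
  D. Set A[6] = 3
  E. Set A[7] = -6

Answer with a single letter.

Option A: A[2] 46->8, delta=-38, new_sum=159+(-38)=121
Option B: A[3] -10->-6, delta=4, new_sum=159+(4)=163
Option C: A[4] 16->29, delta=13, new_sum=159+(13)=172
Option D: A[6] 43->3, delta=-40, new_sum=159+(-40)=119 <-- matches target
Option E: A[7] 29->-6, delta=-35, new_sum=159+(-35)=124

Answer: D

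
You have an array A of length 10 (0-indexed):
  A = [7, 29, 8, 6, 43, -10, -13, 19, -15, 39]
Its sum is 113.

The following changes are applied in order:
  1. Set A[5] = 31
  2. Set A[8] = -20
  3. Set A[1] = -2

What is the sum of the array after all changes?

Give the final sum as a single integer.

Answer: 118

Derivation:
Initial sum: 113
Change 1: A[5] -10 -> 31, delta = 41, sum = 154
Change 2: A[8] -15 -> -20, delta = -5, sum = 149
Change 3: A[1] 29 -> -2, delta = -31, sum = 118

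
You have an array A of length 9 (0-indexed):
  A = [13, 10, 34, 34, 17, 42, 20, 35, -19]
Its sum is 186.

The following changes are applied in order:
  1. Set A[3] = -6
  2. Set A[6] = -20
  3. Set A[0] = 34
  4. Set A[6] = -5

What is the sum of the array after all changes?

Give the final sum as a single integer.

Initial sum: 186
Change 1: A[3] 34 -> -6, delta = -40, sum = 146
Change 2: A[6] 20 -> -20, delta = -40, sum = 106
Change 3: A[0] 13 -> 34, delta = 21, sum = 127
Change 4: A[6] -20 -> -5, delta = 15, sum = 142

Answer: 142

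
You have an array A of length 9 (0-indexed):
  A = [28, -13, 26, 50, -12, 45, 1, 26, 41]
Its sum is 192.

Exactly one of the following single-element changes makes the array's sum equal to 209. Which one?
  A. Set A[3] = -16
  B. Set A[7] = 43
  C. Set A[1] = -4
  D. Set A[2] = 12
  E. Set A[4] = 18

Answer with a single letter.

Option A: A[3] 50->-16, delta=-66, new_sum=192+(-66)=126
Option B: A[7] 26->43, delta=17, new_sum=192+(17)=209 <-- matches target
Option C: A[1] -13->-4, delta=9, new_sum=192+(9)=201
Option D: A[2] 26->12, delta=-14, new_sum=192+(-14)=178
Option E: A[4] -12->18, delta=30, new_sum=192+(30)=222

Answer: B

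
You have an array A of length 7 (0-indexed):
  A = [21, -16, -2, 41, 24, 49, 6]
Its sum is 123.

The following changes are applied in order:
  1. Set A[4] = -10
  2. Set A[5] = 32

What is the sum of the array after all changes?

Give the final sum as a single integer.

Initial sum: 123
Change 1: A[4] 24 -> -10, delta = -34, sum = 89
Change 2: A[5] 49 -> 32, delta = -17, sum = 72

Answer: 72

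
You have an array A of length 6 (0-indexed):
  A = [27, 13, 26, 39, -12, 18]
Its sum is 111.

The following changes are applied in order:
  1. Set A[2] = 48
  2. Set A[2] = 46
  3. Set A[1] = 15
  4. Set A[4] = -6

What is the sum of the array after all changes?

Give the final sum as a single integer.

Initial sum: 111
Change 1: A[2] 26 -> 48, delta = 22, sum = 133
Change 2: A[2] 48 -> 46, delta = -2, sum = 131
Change 3: A[1] 13 -> 15, delta = 2, sum = 133
Change 4: A[4] -12 -> -6, delta = 6, sum = 139

Answer: 139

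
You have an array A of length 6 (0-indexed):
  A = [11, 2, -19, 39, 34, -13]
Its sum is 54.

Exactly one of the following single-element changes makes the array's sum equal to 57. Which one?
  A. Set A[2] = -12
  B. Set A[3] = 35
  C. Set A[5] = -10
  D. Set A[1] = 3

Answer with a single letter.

Answer: C

Derivation:
Option A: A[2] -19->-12, delta=7, new_sum=54+(7)=61
Option B: A[3] 39->35, delta=-4, new_sum=54+(-4)=50
Option C: A[5] -13->-10, delta=3, new_sum=54+(3)=57 <-- matches target
Option D: A[1] 2->3, delta=1, new_sum=54+(1)=55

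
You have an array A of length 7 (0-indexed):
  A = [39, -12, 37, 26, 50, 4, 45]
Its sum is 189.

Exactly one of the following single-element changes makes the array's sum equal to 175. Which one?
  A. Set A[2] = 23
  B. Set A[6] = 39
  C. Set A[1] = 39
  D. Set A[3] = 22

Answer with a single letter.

Answer: A

Derivation:
Option A: A[2] 37->23, delta=-14, new_sum=189+(-14)=175 <-- matches target
Option B: A[6] 45->39, delta=-6, new_sum=189+(-6)=183
Option C: A[1] -12->39, delta=51, new_sum=189+(51)=240
Option D: A[3] 26->22, delta=-4, new_sum=189+(-4)=185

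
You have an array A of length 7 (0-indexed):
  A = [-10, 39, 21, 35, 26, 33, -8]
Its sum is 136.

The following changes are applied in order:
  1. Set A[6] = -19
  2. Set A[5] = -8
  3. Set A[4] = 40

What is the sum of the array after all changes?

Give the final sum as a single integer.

Initial sum: 136
Change 1: A[6] -8 -> -19, delta = -11, sum = 125
Change 2: A[5] 33 -> -8, delta = -41, sum = 84
Change 3: A[4] 26 -> 40, delta = 14, sum = 98

Answer: 98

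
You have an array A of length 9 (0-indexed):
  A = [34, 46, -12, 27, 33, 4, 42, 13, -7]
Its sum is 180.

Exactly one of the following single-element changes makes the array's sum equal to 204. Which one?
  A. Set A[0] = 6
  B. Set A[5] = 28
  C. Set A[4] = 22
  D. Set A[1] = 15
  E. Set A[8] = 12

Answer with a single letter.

Option A: A[0] 34->6, delta=-28, new_sum=180+(-28)=152
Option B: A[5] 4->28, delta=24, new_sum=180+(24)=204 <-- matches target
Option C: A[4] 33->22, delta=-11, new_sum=180+(-11)=169
Option D: A[1] 46->15, delta=-31, new_sum=180+(-31)=149
Option E: A[8] -7->12, delta=19, new_sum=180+(19)=199

Answer: B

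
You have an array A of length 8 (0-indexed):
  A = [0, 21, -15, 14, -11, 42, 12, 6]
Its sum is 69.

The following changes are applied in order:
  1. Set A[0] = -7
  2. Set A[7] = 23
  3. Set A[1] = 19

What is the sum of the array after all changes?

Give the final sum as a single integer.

Initial sum: 69
Change 1: A[0] 0 -> -7, delta = -7, sum = 62
Change 2: A[7] 6 -> 23, delta = 17, sum = 79
Change 3: A[1] 21 -> 19, delta = -2, sum = 77

Answer: 77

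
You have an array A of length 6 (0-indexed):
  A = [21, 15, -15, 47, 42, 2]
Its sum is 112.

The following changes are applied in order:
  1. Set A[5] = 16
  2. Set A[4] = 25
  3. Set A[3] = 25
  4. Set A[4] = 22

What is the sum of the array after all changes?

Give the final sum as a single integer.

Initial sum: 112
Change 1: A[5] 2 -> 16, delta = 14, sum = 126
Change 2: A[4] 42 -> 25, delta = -17, sum = 109
Change 3: A[3] 47 -> 25, delta = -22, sum = 87
Change 4: A[4] 25 -> 22, delta = -3, sum = 84

Answer: 84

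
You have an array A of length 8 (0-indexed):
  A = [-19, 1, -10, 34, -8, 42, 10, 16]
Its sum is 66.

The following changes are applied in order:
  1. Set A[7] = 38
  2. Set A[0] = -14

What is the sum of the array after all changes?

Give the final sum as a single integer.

Initial sum: 66
Change 1: A[7] 16 -> 38, delta = 22, sum = 88
Change 2: A[0] -19 -> -14, delta = 5, sum = 93

Answer: 93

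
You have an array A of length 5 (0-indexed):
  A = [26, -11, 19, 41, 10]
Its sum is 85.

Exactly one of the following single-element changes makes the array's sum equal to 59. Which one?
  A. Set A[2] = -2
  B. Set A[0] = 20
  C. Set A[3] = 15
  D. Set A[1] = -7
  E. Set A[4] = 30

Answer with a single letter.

Option A: A[2] 19->-2, delta=-21, new_sum=85+(-21)=64
Option B: A[0] 26->20, delta=-6, new_sum=85+(-6)=79
Option C: A[3] 41->15, delta=-26, new_sum=85+(-26)=59 <-- matches target
Option D: A[1] -11->-7, delta=4, new_sum=85+(4)=89
Option E: A[4] 10->30, delta=20, new_sum=85+(20)=105

Answer: C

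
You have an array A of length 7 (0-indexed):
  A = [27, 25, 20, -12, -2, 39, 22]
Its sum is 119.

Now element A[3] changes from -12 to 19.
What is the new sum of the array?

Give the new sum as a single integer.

Old value at index 3: -12
New value at index 3: 19
Delta = 19 - -12 = 31
New sum = old_sum + delta = 119 + (31) = 150

Answer: 150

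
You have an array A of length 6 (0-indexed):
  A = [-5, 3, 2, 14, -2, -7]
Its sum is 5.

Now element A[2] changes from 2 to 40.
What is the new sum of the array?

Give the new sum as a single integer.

Answer: 43

Derivation:
Old value at index 2: 2
New value at index 2: 40
Delta = 40 - 2 = 38
New sum = old_sum + delta = 5 + (38) = 43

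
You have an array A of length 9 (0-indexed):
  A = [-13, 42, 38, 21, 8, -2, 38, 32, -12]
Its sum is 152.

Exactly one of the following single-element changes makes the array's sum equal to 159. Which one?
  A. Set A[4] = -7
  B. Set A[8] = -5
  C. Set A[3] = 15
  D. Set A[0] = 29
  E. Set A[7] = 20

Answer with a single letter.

Answer: B

Derivation:
Option A: A[4] 8->-7, delta=-15, new_sum=152+(-15)=137
Option B: A[8] -12->-5, delta=7, new_sum=152+(7)=159 <-- matches target
Option C: A[3] 21->15, delta=-6, new_sum=152+(-6)=146
Option D: A[0] -13->29, delta=42, new_sum=152+(42)=194
Option E: A[7] 32->20, delta=-12, new_sum=152+(-12)=140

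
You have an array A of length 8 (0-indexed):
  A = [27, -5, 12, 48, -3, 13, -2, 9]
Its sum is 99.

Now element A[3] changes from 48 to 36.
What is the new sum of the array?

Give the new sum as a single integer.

Answer: 87

Derivation:
Old value at index 3: 48
New value at index 3: 36
Delta = 36 - 48 = -12
New sum = old_sum + delta = 99 + (-12) = 87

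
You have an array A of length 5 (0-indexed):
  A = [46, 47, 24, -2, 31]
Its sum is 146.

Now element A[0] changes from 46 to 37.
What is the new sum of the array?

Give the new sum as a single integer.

Old value at index 0: 46
New value at index 0: 37
Delta = 37 - 46 = -9
New sum = old_sum + delta = 146 + (-9) = 137

Answer: 137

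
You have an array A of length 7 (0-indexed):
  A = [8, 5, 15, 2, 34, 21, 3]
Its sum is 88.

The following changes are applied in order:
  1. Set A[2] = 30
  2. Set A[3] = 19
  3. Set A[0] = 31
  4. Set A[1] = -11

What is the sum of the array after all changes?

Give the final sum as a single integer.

Answer: 127

Derivation:
Initial sum: 88
Change 1: A[2] 15 -> 30, delta = 15, sum = 103
Change 2: A[3] 2 -> 19, delta = 17, sum = 120
Change 3: A[0] 8 -> 31, delta = 23, sum = 143
Change 4: A[1] 5 -> -11, delta = -16, sum = 127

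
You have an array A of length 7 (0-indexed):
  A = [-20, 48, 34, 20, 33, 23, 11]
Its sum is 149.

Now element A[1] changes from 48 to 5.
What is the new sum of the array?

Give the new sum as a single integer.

Old value at index 1: 48
New value at index 1: 5
Delta = 5 - 48 = -43
New sum = old_sum + delta = 149 + (-43) = 106

Answer: 106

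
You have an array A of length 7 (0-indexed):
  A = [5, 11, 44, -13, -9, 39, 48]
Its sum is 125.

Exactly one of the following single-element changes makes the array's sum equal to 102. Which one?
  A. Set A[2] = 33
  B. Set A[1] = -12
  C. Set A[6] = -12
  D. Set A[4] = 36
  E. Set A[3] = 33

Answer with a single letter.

Option A: A[2] 44->33, delta=-11, new_sum=125+(-11)=114
Option B: A[1] 11->-12, delta=-23, new_sum=125+(-23)=102 <-- matches target
Option C: A[6] 48->-12, delta=-60, new_sum=125+(-60)=65
Option D: A[4] -9->36, delta=45, new_sum=125+(45)=170
Option E: A[3] -13->33, delta=46, new_sum=125+(46)=171

Answer: B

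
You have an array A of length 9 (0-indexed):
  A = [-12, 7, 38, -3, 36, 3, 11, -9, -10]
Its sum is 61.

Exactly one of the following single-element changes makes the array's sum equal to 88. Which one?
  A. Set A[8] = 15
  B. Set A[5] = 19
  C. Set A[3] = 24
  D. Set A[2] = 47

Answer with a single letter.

Option A: A[8] -10->15, delta=25, new_sum=61+(25)=86
Option B: A[5] 3->19, delta=16, new_sum=61+(16)=77
Option C: A[3] -3->24, delta=27, new_sum=61+(27)=88 <-- matches target
Option D: A[2] 38->47, delta=9, new_sum=61+(9)=70

Answer: C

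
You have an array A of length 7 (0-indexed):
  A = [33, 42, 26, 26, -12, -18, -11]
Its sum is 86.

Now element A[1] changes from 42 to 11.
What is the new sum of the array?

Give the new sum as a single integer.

Old value at index 1: 42
New value at index 1: 11
Delta = 11 - 42 = -31
New sum = old_sum + delta = 86 + (-31) = 55

Answer: 55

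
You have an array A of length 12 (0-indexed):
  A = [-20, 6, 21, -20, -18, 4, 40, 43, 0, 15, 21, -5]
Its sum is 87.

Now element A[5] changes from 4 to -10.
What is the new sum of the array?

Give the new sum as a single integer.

Answer: 73

Derivation:
Old value at index 5: 4
New value at index 5: -10
Delta = -10 - 4 = -14
New sum = old_sum + delta = 87 + (-14) = 73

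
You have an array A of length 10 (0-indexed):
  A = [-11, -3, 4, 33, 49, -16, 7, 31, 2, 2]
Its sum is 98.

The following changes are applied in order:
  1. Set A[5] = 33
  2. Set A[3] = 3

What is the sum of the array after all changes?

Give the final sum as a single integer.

Answer: 117

Derivation:
Initial sum: 98
Change 1: A[5] -16 -> 33, delta = 49, sum = 147
Change 2: A[3] 33 -> 3, delta = -30, sum = 117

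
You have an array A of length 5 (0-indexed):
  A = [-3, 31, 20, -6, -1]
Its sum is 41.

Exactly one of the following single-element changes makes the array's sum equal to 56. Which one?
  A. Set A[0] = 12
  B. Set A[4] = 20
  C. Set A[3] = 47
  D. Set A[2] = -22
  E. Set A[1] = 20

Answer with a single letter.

Answer: A

Derivation:
Option A: A[0] -3->12, delta=15, new_sum=41+(15)=56 <-- matches target
Option B: A[4] -1->20, delta=21, new_sum=41+(21)=62
Option C: A[3] -6->47, delta=53, new_sum=41+(53)=94
Option D: A[2] 20->-22, delta=-42, new_sum=41+(-42)=-1
Option E: A[1] 31->20, delta=-11, new_sum=41+(-11)=30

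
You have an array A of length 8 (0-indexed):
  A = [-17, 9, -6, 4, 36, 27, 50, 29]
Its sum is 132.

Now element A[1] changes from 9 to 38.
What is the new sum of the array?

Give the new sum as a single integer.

Old value at index 1: 9
New value at index 1: 38
Delta = 38 - 9 = 29
New sum = old_sum + delta = 132 + (29) = 161

Answer: 161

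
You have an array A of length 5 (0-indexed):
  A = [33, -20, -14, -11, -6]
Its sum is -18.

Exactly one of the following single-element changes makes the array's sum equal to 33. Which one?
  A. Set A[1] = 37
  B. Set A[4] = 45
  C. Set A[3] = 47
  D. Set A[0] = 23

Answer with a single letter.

Answer: B

Derivation:
Option A: A[1] -20->37, delta=57, new_sum=-18+(57)=39
Option B: A[4] -6->45, delta=51, new_sum=-18+(51)=33 <-- matches target
Option C: A[3] -11->47, delta=58, new_sum=-18+(58)=40
Option D: A[0] 33->23, delta=-10, new_sum=-18+(-10)=-28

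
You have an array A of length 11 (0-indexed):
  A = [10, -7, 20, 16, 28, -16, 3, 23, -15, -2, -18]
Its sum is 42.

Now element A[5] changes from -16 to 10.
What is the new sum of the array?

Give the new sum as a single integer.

Old value at index 5: -16
New value at index 5: 10
Delta = 10 - -16 = 26
New sum = old_sum + delta = 42 + (26) = 68

Answer: 68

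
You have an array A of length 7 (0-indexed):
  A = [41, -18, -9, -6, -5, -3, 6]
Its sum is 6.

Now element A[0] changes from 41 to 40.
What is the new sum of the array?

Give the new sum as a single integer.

Old value at index 0: 41
New value at index 0: 40
Delta = 40 - 41 = -1
New sum = old_sum + delta = 6 + (-1) = 5

Answer: 5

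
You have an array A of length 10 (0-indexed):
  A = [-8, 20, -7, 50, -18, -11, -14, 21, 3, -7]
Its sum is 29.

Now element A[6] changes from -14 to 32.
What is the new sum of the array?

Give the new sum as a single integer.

Answer: 75

Derivation:
Old value at index 6: -14
New value at index 6: 32
Delta = 32 - -14 = 46
New sum = old_sum + delta = 29 + (46) = 75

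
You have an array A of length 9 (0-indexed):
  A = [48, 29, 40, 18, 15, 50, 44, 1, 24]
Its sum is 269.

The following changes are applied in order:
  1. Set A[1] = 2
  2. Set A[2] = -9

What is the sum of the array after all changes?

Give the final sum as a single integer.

Initial sum: 269
Change 1: A[1] 29 -> 2, delta = -27, sum = 242
Change 2: A[2] 40 -> -9, delta = -49, sum = 193

Answer: 193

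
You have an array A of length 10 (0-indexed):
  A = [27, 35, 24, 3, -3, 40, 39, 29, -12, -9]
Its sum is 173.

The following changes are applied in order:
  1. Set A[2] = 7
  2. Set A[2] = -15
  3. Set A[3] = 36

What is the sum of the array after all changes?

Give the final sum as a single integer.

Answer: 167

Derivation:
Initial sum: 173
Change 1: A[2] 24 -> 7, delta = -17, sum = 156
Change 2: A[2] 7 -> -15, delta = -22, sum = 134
Change 3: A[3] 3 -> 36, delta = 33, sum = 167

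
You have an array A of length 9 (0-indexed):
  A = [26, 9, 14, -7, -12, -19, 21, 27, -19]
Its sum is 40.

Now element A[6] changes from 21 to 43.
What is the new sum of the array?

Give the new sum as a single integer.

Old value at index 6: 21
New value at index 6: 43
Delta = 43 - 21 = 22
New sum = old_sum + delta = 40 + (22) = 62

Answer: 62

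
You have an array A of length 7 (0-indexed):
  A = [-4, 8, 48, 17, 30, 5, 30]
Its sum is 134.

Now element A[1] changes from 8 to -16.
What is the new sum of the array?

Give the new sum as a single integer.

Old value at index 1: 8
New value at index 1: -16
Delta = -16 - 8 = -24
New sum = old_sum + delta = 134 + (-24) = 110

Answer: 110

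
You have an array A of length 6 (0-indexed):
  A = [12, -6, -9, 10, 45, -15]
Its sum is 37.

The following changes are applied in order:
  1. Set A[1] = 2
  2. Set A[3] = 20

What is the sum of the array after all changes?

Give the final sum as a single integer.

Initial sum: 37
Change 1: A[1] -6 -> 2, delta = 8, sum = 45
Change 2: A[3] 10 -> 20, delta = 10, sum = 55

Answer: 55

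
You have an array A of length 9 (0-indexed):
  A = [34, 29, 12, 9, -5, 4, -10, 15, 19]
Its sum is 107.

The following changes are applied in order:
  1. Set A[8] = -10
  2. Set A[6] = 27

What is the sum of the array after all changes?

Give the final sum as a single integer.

Answer: 115

Derivation:
Initial sum: 107
Change 1: A[8] 19 -> -10, delta = -29, sum = 78
Change 2: A[6] -10 -> 27, delta = 37, sum = 115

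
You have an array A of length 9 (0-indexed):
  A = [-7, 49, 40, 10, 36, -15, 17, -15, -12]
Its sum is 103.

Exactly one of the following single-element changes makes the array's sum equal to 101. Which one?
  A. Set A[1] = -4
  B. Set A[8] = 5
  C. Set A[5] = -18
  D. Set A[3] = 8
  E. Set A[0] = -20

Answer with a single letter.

Option A: A[1] 49->-4, delta=-53, new_sum=103+(-53)=50
Option B: A[8] -12->5, delta=17, new_sum=103+(17)=120
Option C: A[5] -15->-18, delta=-3, new_sum=103+(-3)=100
Option D: A[3] 10->8, delta=-2, new_sum=103+(-2)=101 <-- matches target
Option E: A[0] -7->-20, delta=-13, new_sum=103+(-13)=90

Answer: D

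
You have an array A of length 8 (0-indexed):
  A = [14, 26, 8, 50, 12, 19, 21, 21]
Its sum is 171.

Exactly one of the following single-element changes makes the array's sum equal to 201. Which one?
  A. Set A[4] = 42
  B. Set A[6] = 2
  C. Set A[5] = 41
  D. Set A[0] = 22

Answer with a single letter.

Answer: A

Derivation:
Option A: A[4] 12->42, delta=30, new_sum=171+(30)=201 <-- matches target
Option B: A[6] 21->2, delta=-19, new_sum=171+(-19)=152
Option C: A[5] 19->41, delta=22, new_sum=171+(22)=193
Option D: A[0] 14->22, delta=8, new_sum=171+(8)=179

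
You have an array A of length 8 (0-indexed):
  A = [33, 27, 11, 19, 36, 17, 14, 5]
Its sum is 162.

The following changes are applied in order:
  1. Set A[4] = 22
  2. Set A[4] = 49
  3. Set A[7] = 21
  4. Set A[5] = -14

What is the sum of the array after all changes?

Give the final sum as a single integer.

Answer: 160

Derivation:
Initial sum: 162
Change 1: A[4] 36 -> 22, delta = -14, sum = 148
Change 2: A[4] 22 -> 49, delta = 27, sum = 175
Change 3: A[7] 5 -> 21, delta = 16, sum = 191
Change 4: A[5] 17 -> -14, delta = -31, sum = 160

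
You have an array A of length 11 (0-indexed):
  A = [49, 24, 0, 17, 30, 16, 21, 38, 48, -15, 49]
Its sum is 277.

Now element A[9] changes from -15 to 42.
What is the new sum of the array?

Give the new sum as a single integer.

Answer: 334

Derivation:
Old value at index 9: -15
New value at index 9: 42
Delta = 42 - -15 = 57
New sum = old_sum + delta = 277 + (57) = 334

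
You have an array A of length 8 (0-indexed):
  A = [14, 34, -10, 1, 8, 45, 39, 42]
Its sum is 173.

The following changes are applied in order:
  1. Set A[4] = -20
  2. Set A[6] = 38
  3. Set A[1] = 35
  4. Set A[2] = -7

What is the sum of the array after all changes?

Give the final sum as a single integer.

Initial sum: 173
Change 1: A[4] 8 -> -20, delta = -28, sum = 145
Change 2: A[6] 39 -> 38, delta = -1, sum = 144
Change 3: A[1] 34 -> 35, delta = 1, sum = 145
Change 4: A[2] -10 -> -7, delta = 3, sum = 148

Answer: 148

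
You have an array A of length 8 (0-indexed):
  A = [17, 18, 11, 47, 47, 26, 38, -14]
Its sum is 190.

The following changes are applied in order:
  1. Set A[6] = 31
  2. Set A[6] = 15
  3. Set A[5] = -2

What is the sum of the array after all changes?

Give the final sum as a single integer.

Initial sum: 190
Change 1: A[6] 38 -> 31, delta = -7, sum = 183
Change 2: A[6] 31 -> 15, delta = -16, sum = 167
Change 3: A[5] 26 -> -2, delta = -28, sum = 139

Answer: 139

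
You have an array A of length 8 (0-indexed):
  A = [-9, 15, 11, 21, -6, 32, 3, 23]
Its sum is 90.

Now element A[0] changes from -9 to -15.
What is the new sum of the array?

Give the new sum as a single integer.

Old value at index 0: -9
New value at index 0: -15
Delta = -15 - -9 = -6
New sum = old_sum + delta = 90 + (-6) = 84

Answer: 84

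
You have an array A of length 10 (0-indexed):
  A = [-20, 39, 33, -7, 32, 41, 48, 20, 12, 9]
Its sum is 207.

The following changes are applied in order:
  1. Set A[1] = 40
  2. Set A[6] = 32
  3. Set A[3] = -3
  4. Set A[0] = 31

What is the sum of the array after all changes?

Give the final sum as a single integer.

Initial sum: 207
Change 1: A[1] 39 -> 40, delta = 1, sum = 208
Change 2: A[6] 48 -> 32, delta = -16, sum = 192
Change 3: A[3] -7 -> -3, delta = 4, sum = 196
Change 4: A[0] -20 -> 31, delta = 51, sum = 247

Answer: 247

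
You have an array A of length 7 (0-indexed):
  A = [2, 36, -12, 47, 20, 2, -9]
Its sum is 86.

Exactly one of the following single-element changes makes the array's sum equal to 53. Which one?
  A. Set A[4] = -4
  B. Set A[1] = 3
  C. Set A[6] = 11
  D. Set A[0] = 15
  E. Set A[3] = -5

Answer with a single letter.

Answer: B

Derivation:
Option A: A[4] 20->-4, delta=-24, new_sum=86+(-24)=62
Option B: A[1] 36->3, delta=-33, new_sum=86+(-33)=53 <-- matches target
Option C: A[6] -9->11, delta=20, new_sum=86+(20)=106
Option D: A[0] 2->15, delta=13, new_sum=86+(13)=99
Option E: A[3] 47->-5, delta=-52, new_sum=86+(-52)=34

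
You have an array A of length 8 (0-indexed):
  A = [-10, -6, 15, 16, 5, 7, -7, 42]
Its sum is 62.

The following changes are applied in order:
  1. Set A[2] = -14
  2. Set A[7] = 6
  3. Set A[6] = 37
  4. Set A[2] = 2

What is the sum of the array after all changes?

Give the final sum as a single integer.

Initial sum: 62
Change 1: A[2] 15 -> -14, delta = -29, sum = 33
Change 2: A[7] 42 -> 6, delta = -36, sum = -3
Change 3: A[6] -7 -> 37, delta = 44, sum = 41
Change 4: A[2] -14 -> 2, delta = 16, sum = 57

Answer: 57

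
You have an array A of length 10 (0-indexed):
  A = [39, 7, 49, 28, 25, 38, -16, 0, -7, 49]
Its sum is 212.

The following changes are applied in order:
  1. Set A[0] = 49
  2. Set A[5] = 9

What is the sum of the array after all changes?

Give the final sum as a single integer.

Initial sum: 212
Change 1: A[0] 39 -> 49, delta = 10, sum = 222
Change 2: A[5] 38 -> 9, delta = -29, sum = 193

Answer: 193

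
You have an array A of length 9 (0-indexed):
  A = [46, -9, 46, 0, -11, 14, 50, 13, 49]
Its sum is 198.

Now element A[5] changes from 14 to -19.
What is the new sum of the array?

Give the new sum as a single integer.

Old value at index 5: 14
New value at index 5: -19
Delta = -19 - 14 = -33
New sum = old_sum + delta = 198 + (-33) = 165

Answer: 165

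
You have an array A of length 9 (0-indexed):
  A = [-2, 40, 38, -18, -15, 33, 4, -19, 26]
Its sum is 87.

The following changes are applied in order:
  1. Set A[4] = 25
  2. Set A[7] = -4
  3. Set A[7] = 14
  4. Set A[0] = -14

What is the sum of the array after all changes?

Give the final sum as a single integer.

Initial sum: 87
Change 1: A[4] -15 -> 25, delta = 40, sum = 127
Change 2: A[7] -19 -> -4, delta = 15, sum = 142
Change 3: A[7] -4 -> 14, delta = 18, sum = 160
Change 4: A[0] -2 -> -14, delta = -12, sum = 148

Answer: 148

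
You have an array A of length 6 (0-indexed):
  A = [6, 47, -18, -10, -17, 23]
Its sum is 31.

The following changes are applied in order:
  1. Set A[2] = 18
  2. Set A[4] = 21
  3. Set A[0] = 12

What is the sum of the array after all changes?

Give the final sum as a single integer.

Initial sum: 31
Change 1: A[2] -18 -> 18, delta = 36, sum = 67
Change 2: A[4] -17 -> 21, delta = 38, sum = 105
Change 3: A[0] 6 -> 12, delta = 6, sum = 111

Answer: 111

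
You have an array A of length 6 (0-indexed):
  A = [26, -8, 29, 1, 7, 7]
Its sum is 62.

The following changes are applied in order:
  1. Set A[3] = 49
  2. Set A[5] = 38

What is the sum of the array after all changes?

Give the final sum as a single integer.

Answer: 141

Derivation:
Initial sum: 62
Change 1: A[3] 1 -> 49, delta = 48, sum = 110
Change 2: A[5] 7 -> 38, delta = 31, sum = 141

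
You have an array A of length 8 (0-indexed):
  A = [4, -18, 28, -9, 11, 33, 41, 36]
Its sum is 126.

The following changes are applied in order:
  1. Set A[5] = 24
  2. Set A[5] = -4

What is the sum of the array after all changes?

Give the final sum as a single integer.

Answer: 89

Derivation:
Initial sum: 126
Change 1: A[5] 33 -> 24, delta = -9, sum = 117
Change 2: A[5] 24 -> -4, delta = -28, sum = 89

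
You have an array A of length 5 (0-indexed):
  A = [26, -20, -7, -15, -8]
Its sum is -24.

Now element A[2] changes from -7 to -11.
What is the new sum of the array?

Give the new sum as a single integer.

Answer: -28

Derivation:
Old value at index 2: -7
New value at index 2: -11
Delta = -11 - -7 = -4
New sum = old_sum + delta = -24 + (-4) = -28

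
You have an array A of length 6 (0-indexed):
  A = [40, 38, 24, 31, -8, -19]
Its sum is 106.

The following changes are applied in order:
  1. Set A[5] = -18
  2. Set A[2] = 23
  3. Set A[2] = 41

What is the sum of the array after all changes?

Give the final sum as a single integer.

Initial sum: 106
Change 1: A[5] -19 -> -18, delta = 1, sum = 107
Change 2: A[2] 24 -> 23, delta = -1, sum = 106
Change 3: A[2] 23 -> 41, delta = 18, sum = 124

Answer: 124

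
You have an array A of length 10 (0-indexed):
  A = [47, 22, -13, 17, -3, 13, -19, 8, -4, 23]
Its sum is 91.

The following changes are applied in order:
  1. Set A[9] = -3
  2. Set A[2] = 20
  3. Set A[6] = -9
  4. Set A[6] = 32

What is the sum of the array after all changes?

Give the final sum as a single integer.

Initial sum: 91
Change 1: A[9] 23 -> -3, delta = -26, sum = 65
Change 2: A[2] -13 -> 20, delta = 33, sum = 98
Change 3: A[6] -19 -> -9, delta = 10, sum = 108
Change 4: A[6] -9 -> 32, delta = 41, sum = 149

Answer: 149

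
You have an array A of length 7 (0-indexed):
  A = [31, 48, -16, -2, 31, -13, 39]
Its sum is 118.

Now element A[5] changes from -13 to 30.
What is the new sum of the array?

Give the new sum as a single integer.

Answer: 161

Derivation:
Old value at index 5: -13
New value at index 5: 30
Delta = 30 - -13 = 43
New sum = old_sum + delta = 118 + (43) = 161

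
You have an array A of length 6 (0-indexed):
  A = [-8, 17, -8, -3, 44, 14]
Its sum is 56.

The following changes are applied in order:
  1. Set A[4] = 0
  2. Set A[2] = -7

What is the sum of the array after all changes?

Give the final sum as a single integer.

Answer: 13

Derivation:
Initial sum: 56
Change 1: A[4] 44 -> 0, delta = -44, sum = 12
Change 2: A[2] -8 -> -7, delta = 1, sum = 13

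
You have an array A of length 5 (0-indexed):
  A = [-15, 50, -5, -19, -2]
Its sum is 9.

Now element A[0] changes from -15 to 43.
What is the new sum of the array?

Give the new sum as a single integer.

Old value at index 0: -15
New value at index 0: 43
Delta = 43 - -15 = 58
New sum = old_sum + delta = 9 + (58) = 67

Answer: 67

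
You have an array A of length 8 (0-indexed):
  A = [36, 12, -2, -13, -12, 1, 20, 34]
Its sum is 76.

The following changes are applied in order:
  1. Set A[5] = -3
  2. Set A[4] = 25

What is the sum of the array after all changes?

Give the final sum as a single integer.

Initial sum: 76
Change 1: A[5] 1 -> -3, delta = -4, sum = 72
Change 2: A[4] -12 -> 25, delta = 37, sum = 109

Answer: 109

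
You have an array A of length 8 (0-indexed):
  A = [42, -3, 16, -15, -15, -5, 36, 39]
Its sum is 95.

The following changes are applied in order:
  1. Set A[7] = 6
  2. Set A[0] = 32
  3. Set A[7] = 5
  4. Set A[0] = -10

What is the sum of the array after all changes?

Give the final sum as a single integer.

Answer: 9

Derivation:
Initial sum: 95
Change 1: A[7] 39 -> 6, delta = -33, sum = 62
Change 2: A[0] 42 -> 32, delta = -10, sum = 52
Change 3: A[7] 6 -> 5, delta = -1, sum = 51
Change 4: A[0] 32 -> -10, delta = -42, sum = 9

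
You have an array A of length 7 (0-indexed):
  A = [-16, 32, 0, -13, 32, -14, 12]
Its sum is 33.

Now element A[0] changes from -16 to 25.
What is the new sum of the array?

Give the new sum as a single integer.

Old value at index 0: -16
New value at index 0: 25
Delta = 25 - -16 = 41
New sum = old_sum + delta = 33 + (41) = 74

Answer: 74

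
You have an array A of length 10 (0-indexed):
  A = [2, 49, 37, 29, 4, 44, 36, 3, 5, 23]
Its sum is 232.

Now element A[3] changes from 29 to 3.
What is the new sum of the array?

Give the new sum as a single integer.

Answer: 206

Derivation:
Old value at index 3: 29
New value at index 3: 3
Delta = 3 - 29 = -26
New sum = old_sum + delta = 232 + (-26) = 206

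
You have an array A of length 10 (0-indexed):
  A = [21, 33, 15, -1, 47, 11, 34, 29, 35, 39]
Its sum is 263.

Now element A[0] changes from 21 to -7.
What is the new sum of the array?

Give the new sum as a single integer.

Answer: 235

Derivation:
Old value at index 0: 21
New value at index 0: -7
Delta = -7 - 21 = -28
New sum = old_sum + delta = 263 + (-28) = 235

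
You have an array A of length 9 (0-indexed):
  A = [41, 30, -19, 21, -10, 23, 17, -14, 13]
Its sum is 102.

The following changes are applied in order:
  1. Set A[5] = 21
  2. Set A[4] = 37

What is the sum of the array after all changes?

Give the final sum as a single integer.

Answer: 147

Derivation:
Initial sum: 102
Change 1: A[5] 23 -> 21, delta = -2, sum = 100
Change 2: A[4] -10 -> 37, delta = 47, sum = 147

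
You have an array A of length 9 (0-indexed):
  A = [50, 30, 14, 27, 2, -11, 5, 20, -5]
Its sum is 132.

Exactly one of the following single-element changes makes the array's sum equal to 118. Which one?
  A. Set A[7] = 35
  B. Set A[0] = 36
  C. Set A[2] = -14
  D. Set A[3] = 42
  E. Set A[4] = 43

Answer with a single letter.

Answer: B

Derivation:
Option A: A[7] 20->35, delta=15, new_sum=132+(15)=147
Option B: A[0] 50->36, delta=-14, new_sum=132+(-14)=118 <-- matches target
Option C: A[2] 14->-14, delta=-28, new_sum=132+(-28)=104
Option D: A[3] 27->42, delta=15, new_sum=132+(15)=147
Option E: A[4] 2->43, delta=41, new_sum=132+(41)=173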